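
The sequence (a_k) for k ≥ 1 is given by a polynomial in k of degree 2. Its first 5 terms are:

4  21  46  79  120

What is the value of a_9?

1st diffs: 17, 25, 33, 41.
2nd diffs: 8, 8, 8 (constant).
So a_k = 4k^2 + 5k - 5.
Evaluating at k = 9 gives a_9 = 364.

364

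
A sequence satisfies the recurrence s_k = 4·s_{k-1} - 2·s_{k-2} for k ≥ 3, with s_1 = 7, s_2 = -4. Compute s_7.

Step forward from the initial values:
s_3 = -30; s_4 = -112; s_5 = -388; s_6 = -1328; s_7 = -4536.

-4536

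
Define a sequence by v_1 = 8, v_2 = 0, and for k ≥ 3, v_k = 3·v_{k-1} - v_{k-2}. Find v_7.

-440

Step forward from the initial values:
v_3 = -8  v_4 = -24  v_5 = -64  v_6 = -168  v_7 = -440.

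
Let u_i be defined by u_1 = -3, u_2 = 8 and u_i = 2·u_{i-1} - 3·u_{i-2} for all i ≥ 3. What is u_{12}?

-2302

Applying the relation repeatedly:
u_3 = 25  u_4 = 26  u_5 = -23  u_6 = -124  u_7 = -179  u_8 = 14  u_9 = 565  u_{10} = 1088  u_{11} = 481  u_{12} = -2302.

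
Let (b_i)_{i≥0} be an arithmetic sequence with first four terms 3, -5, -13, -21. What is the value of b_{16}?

Common difference d = -8.
b_i = 3 + (i - 0)·(-8).
b_{16} = 3 + 16·(-8) = -125.

-125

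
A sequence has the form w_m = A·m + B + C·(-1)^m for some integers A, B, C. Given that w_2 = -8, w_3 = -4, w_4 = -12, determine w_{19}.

-36

The three given values yield: 2A + B + C = -8; 3A + B - C = -4; 4A + B + C = -12.
Subtracting the first from the second: A - 2C = 4.
Subtracting the second from the third: A + 2C = -8.
Solving: C = -3, A = -2, then B = -1.
Therefore w_{19} = -38 + (-1) + (-3)·(-1) = -36.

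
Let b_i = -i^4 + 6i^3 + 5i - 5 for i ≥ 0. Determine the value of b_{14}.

-21887

b_{14} = -1·14^4 + 6·14^3 + 5·14 - 5 = -21887.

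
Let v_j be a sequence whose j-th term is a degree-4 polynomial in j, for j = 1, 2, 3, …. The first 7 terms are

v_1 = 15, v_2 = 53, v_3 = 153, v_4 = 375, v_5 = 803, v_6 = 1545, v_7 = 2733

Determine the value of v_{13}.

1st diffs: 38, 100, 222, 428, 742, 1188.
2nd diffs: 62, 122, 206, 314, 446.
3rd diffs: 60, 84, 108, 132.
4th diffs: 24, 24, 24 (constant).
Newton forward-difference form: v_j = 15 + 38·C(j-1,1) + 62·C(j-1,2) + 60·C(j-1,3) + 24·C(j-1,4).
At j = 13: j-1 = 12, so v_{13} = 15 + 456 + 4092 + 13200 + 11880 = 29643.

29643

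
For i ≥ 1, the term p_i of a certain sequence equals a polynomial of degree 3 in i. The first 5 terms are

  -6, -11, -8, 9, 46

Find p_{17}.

4234

1st diffs: -5, 3, 17, 37.
2nd diffs: 8, 14, 20.
3rd diffs: 6, 6 (constant).
Newton forward-difference form: p_i = -6 + (-5)·C(i-1,1) + 8·C(i-1,2) + 6·C(i-1,3).
At i = 17: i-1 = 16, so p_{17} = -6 - 80 + 960 + 3360 = 4234.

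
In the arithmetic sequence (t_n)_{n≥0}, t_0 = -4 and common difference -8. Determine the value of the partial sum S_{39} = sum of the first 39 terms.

-6084

t_n = -4 + (n - 0)·(-8).
t_{38} = -308; S = 39·(-4 + (-308))/2 = -6084.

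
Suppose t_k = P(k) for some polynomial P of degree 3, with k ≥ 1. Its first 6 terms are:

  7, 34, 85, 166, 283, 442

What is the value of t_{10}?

1st diffs: 27, 51, 81, 117, 159.
2nd diffs: 24, 30, 36, 42.
3rd diffs: 6, 6, 6 (constant).
So t_k = k^3 + 6k^2 + 2k - 2.
Evaluating at k = 10 gives t_{10} = 1618.

1618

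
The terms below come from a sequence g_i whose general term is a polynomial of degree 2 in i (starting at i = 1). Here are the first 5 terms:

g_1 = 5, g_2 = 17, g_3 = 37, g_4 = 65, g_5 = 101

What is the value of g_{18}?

1st diffs: 12, 20, 28, 36.
2nd diffs: 8, 8, 8 (constant).
Newton forward-difference form: g_i = 5 + 12·C(i-1,1) + 8·C(i-1,2).
At i = 18: i-1 = 17, so g_{18} = 5 + 204 + 1088 = 1297.

1297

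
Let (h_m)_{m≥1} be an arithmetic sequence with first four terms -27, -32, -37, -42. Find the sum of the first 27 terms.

Common difference d = -5.
h_m = -27 + (m - 1)·(-5).
h_{27} = -157; S = 27·(-27 + (-157))/2 = -2484.

-2484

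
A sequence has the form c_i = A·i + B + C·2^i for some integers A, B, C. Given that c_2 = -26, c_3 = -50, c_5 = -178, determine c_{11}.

Plug in i = 2, 3, 5: 2A + B + 4C = -26; 3A + B + 8C = -50; 5A + B + 32C = -178.
Subtracting the first from the second: A + 4C = -24.
Subtracting the second from the third: 2A + 24C = -128.
Solving: C = -5, A = -4, then B = 2.
Therefore c_{11} = -44 + 2 + (-5)·2048 = -10282.

-10282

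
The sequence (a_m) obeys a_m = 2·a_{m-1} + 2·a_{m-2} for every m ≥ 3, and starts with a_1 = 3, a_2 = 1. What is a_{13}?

Compute successive terms:
a_3 = 8  a_4 = 18  a_5 = 52  …  a_{10} = 7824  a_{11} = 21376  a_{12} = 58400  a_{13} = 159552.

159552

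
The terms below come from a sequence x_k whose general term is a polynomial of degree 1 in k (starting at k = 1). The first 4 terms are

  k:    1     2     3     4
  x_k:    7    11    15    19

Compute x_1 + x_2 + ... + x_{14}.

462

1st diffs: 4, 4, 4 (constant).
So x_k = 4k + 3.
Continuing: …, 23, 27, 31, 35, …, x_{14} = 59.
Summing k = 1..14 (14 terms) gives 462.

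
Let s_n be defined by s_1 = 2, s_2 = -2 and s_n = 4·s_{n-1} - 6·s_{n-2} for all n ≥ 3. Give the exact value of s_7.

Iterate the recurrence:
s_3 = -20;  s_4 = -68;  s_5 = -152;  s_6 = -200;  s_7 = 112.

112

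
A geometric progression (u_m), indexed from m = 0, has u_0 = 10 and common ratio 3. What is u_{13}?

u_m = 10·3^(m-0).
u_{13} = 10·3^13 = 15943230.

15943230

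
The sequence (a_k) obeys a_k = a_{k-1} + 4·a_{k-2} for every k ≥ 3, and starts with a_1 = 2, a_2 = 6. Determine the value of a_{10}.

Applying the relation repeatedly:
a_3 = 14; a_4 = 38; a_5 = 94; a_6 = 246; a_7 = 622; a_8 = 1606; a_9 = 4094; a_{10} = 10518.

10518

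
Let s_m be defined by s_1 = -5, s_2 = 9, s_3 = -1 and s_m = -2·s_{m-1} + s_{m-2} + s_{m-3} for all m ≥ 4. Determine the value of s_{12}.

Compute successive terms:
s_4 = 6, s_5 = -4, s_6 = 13, s_7 = -24, s_8 = 57, s_9 = -125, s_{10} = 283, s_{11} = -634, s_{12} = 1426.

1426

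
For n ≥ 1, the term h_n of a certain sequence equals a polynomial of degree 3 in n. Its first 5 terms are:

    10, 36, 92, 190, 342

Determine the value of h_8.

1242

1st diffs: 26, 56, 98, 152.
2nd diffs: 30, 42, 54.
3rd diffs: 12, 12 (constant).
Newton forward-difference form: h_n = 10 + 26·C(n-1,1) + 30·C(n-1,2) + 12·C(n-1,3).
At n = 8: n-1 = 7, so h_8 = 10 + 182 + 630 + 420 = 1242.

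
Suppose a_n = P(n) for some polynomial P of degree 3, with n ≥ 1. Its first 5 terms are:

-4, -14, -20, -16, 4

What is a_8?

220

1st diffs: -10, -6, 4, 20.
2nd diffs: 4, 10, 16.
3rd diffs: 6, 6 (constant).
Newton forward-difference form: a_n = -4 + (-10)·C(n-1,1) + 4·C(n-1,2) + 6·C(n-1,3).
At n = 8: n-1 = 7, so a_8 = -4 - 70 + 84 + 210 = 220.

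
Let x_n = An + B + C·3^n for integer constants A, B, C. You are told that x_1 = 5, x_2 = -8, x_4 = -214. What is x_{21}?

At n = 1, 2, 4: A + B + 3C = 5; 2A + B + 9C = -8; 4A + B + 81C = -214.
Subtracting the first from the second: A + 6C = -13.
Subtracting the second from the third: 2A + 72C = -206.
Solving: C = -3, A = 5, then B = 9.
Therefore x_{21} = 105 + 9 + (-3)·10460353203 = -31381059495.

-31381059495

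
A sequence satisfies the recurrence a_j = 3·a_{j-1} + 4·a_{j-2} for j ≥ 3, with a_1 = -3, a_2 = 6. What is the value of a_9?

39318

Compute successive terms:
a_3 = 6  a_4 = 42  a_5 = 150  a_6 = 618  a_7 = 2454  a_8 = 9834  a_9 = 39318.
(Characteristic roots are 4 and -1.)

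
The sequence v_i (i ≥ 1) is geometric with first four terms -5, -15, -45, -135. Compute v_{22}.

-52301766015

Common ratio r = 3.
v_i = (-5)·3^(i-1).
v_{22} = (-5)·3^21 = -52301766015.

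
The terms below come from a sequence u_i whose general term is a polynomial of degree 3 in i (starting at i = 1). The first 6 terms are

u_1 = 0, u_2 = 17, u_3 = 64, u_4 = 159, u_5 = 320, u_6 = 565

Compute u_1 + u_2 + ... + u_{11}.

1st diffs: 17, 47, 95, 161, 245.
2nd diffs: 30, 48, 66, 84.
3rd diffs: 18, 18, 18 (constant).
So u_i = 3i^3 - 3i^2 + 5i - 5.
Continuing: …, 912, 1379, 1984, 2745, …, u_{11} = 3680.
Summing i = 1..11 (11 terms) gives 11825.

11825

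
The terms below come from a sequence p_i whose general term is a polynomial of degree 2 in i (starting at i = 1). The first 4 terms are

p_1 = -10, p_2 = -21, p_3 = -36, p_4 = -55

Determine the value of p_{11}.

-300

1st diffs: -11, -15, -19.
2nd diffs: -4, -4 (constant).
Newton forward-difference form: p_i = -10 + (-11)·C(i-1,1) + (-4)·C(i-1,2).
At i = 11: i-1 = 10, so p_{11} = -10 - 110 - 180 = -300.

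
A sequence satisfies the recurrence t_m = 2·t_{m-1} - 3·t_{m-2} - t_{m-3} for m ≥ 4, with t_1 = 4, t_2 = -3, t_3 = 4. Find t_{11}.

1189

Applying the relation repeatedly:
t_4 = 13;  t_5 = 17;  t_6 = -9;  t_7 = -82;  t_8 = -154;  t_9 = -53;  t_{10} = 438;  t_{11} = 1189.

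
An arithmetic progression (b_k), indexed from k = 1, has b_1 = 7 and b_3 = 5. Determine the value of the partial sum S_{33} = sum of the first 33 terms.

-297

Common difference d = (5 - 7) / (3 - 1) = -1.
b_k = 7 + (k - 1)·(-1).
b_{33} = -25; S = 33·(7 + (-25))/2 = -297.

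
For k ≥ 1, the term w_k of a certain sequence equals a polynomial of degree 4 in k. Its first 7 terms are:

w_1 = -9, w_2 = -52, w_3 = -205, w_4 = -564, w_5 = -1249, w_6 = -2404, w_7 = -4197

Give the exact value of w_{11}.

-21949

1st diffs: -43, -153, -359, -685, -1155, -1793.
2nd diffs: -110, -206, -326, -470, -638.
3rd diffs: -96, -120, -144, -168.
4th diffs: -24, -24, -24 (constant).
So w_k = -k^4 - 6k^3 + 6k^2 - 4k - 4.
Evaluating at k = 11 gives w_{11} = -21949.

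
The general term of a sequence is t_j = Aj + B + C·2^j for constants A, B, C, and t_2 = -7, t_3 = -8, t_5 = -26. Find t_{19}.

-524240

The three given values yield: 2A + B + 4C = -7; 3A + B + 8C = -8; 5A + B + 32C = -26.
Subtracting the first from the second: A + 4C = -1.
Subtracting the second from the third: 2A + 24C = -18.
Solving: C = -1, A = 3, then B = -9.
So t_j = 3·j + (-9) + (-1)·2^j; at j=19 this is -524240.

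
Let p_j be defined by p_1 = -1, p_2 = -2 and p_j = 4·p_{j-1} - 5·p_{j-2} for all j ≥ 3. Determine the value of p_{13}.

Applying the relation repeatedly:
p_3 = -3, p_4 = -2, p_5 = 7, …, p_{10} = 718, p_{11} = 237, p_{12} = -2642, p_{13} = -11753.

-11753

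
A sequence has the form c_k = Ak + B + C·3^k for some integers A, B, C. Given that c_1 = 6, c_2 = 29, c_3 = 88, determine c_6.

Plug in k = 1, 2, 3: A + B + 3C = 6; 2A + B + 9C = 29; 3A + B + 27C = 88.
Subtracting the first from the second: A + 6C = 23.
Subtracting the second from the third: A + 18C = 59.
Solving: C = 3, A = 5, then B = -8.
Therefore c_6 = 30 + (-8) + 3·729 = 2209.

2209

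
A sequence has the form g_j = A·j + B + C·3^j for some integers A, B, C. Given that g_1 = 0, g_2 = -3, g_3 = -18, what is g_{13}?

Plug in j = 1, 2, 3: A + B + 3C = 0; 2A + B + 9C = -3; 3A + B + 27C = -18.
Subtracting the first from the second: A + 6C = -3.
Subtracting the second from the third: A + 18C = -15.
Solving: C = -1, A = 3, then B = 0.
Therefore g_{13} = 39 + 0 + (-1)·1594323 = -1594284.

-1594284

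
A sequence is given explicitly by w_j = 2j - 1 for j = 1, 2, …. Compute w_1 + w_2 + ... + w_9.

81

Over j = 1..9: Σj = 45.
Total = (2)·45 + (-1)·9 = 81.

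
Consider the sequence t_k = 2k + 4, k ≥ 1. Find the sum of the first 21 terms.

Over k = 1..21: Σk = 231.
Total = (2)·231 + (4)·21 = 546.

546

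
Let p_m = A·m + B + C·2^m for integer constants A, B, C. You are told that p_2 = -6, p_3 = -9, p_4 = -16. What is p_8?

Write the equations: 2A + B + 4C = -6; 3A + B + 8C = -9; 4A + B + 16C = -16.
Subtracting the first from the second: A + 4C = -3.
Subtracting the second from the third: A + 8C = -7.
Solving: C = -1, A = 1, then B = -4.
Hence p_8 = 1·8 + (-4) + (-1)·256 = -252.

-252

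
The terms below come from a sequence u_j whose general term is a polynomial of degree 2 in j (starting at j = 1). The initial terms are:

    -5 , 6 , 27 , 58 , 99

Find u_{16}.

1st diffs: 11, 21, 31, 41.
2nd diffs: 10, 10, 10 (constant).
Newton forward-difference form: u_j = -5 + 11·C(j-1,1) + 10·C(j-1,2).
At j = 16: j-1 = 15, so u_{16} = -5 + 165 + 1050 = 1210.

1210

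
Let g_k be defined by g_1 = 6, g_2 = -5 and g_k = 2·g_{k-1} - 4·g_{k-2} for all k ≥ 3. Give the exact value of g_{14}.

-20480

Applying the relation repeatedly:
g_3 = -34;  g_4 = -48;  g_5 = 40;  …;  g_{11} = 2560;  g_{12} = 17408;  g_{13} = 24576;  g_{14} = -20480.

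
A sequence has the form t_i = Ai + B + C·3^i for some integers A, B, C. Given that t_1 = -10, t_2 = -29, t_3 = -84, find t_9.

Plug in i = 1, 2, 3: A + B + 3C = -10; 2A + B + 9C = -29; 3A + B + 27C = -84.
Subtracting the first from the second: A + 6C = -19.
Subtracting the second from the third: A + 18C = -55.
Solving: C = -3, A = -1, then B = 0.
Therefore t_9 = -9 + 0 + (-3)·19683 = -59058.

-59058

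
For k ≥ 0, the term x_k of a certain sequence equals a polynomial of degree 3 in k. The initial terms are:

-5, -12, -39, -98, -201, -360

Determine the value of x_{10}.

-2415

1st diffs: -7, -27, -59, -103, -159.
2nd diffs: -20, -32, -44, -56.
3rd diffs: -12, -12, -12 (constant).
Newton forward-difference form: x_k = -5 + (-7)·C(k,1) + (-20)·C(k,2) + (-12)·C(k,3).
At k = 10: k = 10, so x_{10} = -5 - 70 - 900 - 1440 = -2415.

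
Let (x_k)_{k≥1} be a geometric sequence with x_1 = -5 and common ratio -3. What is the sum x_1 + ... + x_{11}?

-221435

x_k = (-5)·(-3)^(k-1).
S = (-5)·((-3)^11 - 1)/(-3 - 1) = (-5)·(-177147 - 1)/(-4) = -221435.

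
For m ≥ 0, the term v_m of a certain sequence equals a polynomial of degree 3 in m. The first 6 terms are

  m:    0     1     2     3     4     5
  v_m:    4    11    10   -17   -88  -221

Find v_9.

-1733

1st diffs: 7, -1, -27, -71, -133.
2nd diffs: -8, -26, -44, -62.
3rd diffs: -18, -18, -18 (constant).
Newton forward-difference form: v_m = 4 + 7·C(m,1) + (-8)·C(m,2) + (-18)·C(m,3).
At m = 9: m = 9, so v_9 = 4 + 63 - 288 - 1512 = -1733.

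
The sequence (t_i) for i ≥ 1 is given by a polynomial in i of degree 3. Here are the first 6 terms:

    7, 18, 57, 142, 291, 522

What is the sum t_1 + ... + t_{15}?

1st diffs: 11, 39, 85, 149, 231.
2nd diffs: 28, 46, 64, 82.
3rd diffs: 18, 18, 18 (constant).
So t_i = 3i^3 - 4i^2 + 2i + 6.
Continuing: …, 853, 1302, 1887, 2626, …, t_{15} = 9261.
Summing i = 1..15 (15 terms) gives 38570.

38570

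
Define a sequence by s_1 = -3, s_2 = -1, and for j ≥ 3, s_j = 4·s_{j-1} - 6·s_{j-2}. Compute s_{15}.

s_3 = 14;  s_4 = 62;  s_5 = 164;  …;  s_{12} = -18976;  s_{13} = 84032;  s_{14} = 449984;  s_{15} = 1295744.

1295744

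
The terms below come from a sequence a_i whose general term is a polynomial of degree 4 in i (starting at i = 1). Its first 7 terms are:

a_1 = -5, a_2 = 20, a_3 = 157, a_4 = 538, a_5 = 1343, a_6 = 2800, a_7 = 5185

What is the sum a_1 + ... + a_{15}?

377834

1st diffs: 25, 137, 381, 805, 1457, 2385.
2nd diffs: 112, 244, 424, 652, 928.
3rd diffs: 132, 180, 228, 276.
4th diffs: 48, 48, 48 (constant).
Newton forward-difference form: a_i = -5 + 25·C(i-1,1) + 112·C(i-1,2) + 132·C(i-1,3) + 48·C(i-1,4).
Continuing: …, 8822, 14083, 21388, 31205, …, a_{15} = 106633.
Summing i = 1..15 (15 terms) gives 377834.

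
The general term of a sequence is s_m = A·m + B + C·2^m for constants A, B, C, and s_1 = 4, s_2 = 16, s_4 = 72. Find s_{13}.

32812

Write the equations: A + B + 2C = 4; 2A + B + 4C = 16; 4A + B + 16C = 72.
Subtracting the first from the second: A + 2C = 12.
Subtracting the second from the third: 2A + 12C = 56.
Solving: C = 4, A = 4, then B = -8.
So s_m = 4·m + (-8) + 4·2^m; at m=13 this is 32812.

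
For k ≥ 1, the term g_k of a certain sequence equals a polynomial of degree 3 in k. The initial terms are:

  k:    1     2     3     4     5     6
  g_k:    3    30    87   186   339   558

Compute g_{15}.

1st diffs: 27, 57, 99, 153, 219.
2nd diffs: 30, 42, 54, 66.
3rd diffs: 12, 12, 12 (constant).
Newton forward-difference form: g_k = 3 + 27·C(k-1,1) + 30·C(k-1,2) + 12·C(k-1,3).
At k = 15: k-1 = 14, so g_{15} = 3 + 378 + 2730 + 4368 = 7479.

7479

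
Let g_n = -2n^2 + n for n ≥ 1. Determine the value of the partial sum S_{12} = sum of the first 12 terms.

-1222

Over n = 1..12: Σn = 78, Σn² = 650.
Total = (-2)·650 + (1)·78 = -1222.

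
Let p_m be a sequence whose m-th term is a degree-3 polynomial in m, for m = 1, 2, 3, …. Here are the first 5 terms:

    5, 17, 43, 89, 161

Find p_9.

829

1st diffs: 12, 26, 46, 72.
2nd diffs: 14, 20, 26.
3rd diffs: 6, 6 (constant).
So p_m = m^3 + m^2 + 2m + 1.
Evaluating at m = 9 gives p_9 = 829.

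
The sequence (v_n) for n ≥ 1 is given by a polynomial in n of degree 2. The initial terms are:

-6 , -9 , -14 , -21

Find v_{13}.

1st diffs: -3, -5, -7.
2nd diffs: -2, -2 (constant).
Newton forward-difference form: v_n = -6 + (-3)·C(n-1,1) + (-2)·C(n-1,2).
At n = 13: n-1 = 12, so v_{13} = -6 - 36 - 132 = -174.

-174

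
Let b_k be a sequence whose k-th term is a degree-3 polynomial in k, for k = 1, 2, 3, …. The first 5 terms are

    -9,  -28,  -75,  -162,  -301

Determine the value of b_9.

1st diffs: -19, -47, -87, -139.
2nd diffs: -28, -40, -52.
3rd diffs: -12, -12 (constant).
Newton forward-difference form: b_k = -9 + (-19)·C(k-1,1) + (-28)·C(k-1,2) + (-12)·C(k-1,3).
At k = 9: k-1 = 8, so b_9 = -9 - 152 - 784 - 672 = -1617.

-1617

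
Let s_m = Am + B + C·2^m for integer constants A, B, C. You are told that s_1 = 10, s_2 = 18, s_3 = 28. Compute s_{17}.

131176

Plug in m = 1, 2, 3: A + B + 2C = 10; 2A + B + 4C = 18; 3A + B + 8C = 28.
Subtracting the first from the second: A + 2C = 8.
Subtracting the second from the third: A + 4C = 10.
Solving: C = 1, A = 6, then B = 2.
Hence s_{17} = 6·17 + 2 + 1·131072 = 131176.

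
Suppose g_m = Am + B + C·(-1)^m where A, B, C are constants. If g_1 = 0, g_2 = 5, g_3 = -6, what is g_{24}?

At m = 1, 2, 3: A + B - C = 0; 2A + B + C = 5; 3A + B - C = -6.
Subtracting the first from the second: A + 2C = 5.
Subtracting the second from the third: A - 2C = -11.
Solving: C = 4, A = -3, then B = 7.
Therefore g_{24} = -72 + 7 + 4·1 = -61.

-61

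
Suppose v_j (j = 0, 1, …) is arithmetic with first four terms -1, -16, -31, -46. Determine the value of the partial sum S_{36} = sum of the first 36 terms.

Common difference d = -15.
v_j = -1 + (j - 0)·(-15).
v_{35} = -526; S = 36·(-1 + (-526))/2 = -9486.

-9486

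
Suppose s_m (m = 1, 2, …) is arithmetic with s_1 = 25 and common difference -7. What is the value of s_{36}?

s_m = 25 + (m - 1)·(-7).
s_{36} = 25 + 35·(-7) = -220.

-220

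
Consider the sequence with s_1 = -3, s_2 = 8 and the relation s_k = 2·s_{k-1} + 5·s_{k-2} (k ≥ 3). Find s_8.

4382

Step forward from the initial values:
s_3 = 1  s_4 = 42  s_5 = 89  s_6 = 388  s_7 = 1221  s_8 = 4382.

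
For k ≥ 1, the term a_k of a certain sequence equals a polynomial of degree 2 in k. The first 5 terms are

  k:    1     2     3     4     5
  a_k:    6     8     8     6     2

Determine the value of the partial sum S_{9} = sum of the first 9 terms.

-42

1st diffs: 2, 0, -2, -4.
2nd diffs: -2, -2, -2 (constant).
So a_k = -k^2 + 5k + 2.
Continuing: -4, -12, -22, -34.
Summing k = 1..9 (9 terms) gives -42.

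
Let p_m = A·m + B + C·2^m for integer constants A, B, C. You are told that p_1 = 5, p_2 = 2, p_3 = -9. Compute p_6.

The three given values yield: A + B + 2C = 5; 2A + B + 4C = 2; 3A + B + 8C = -9.
Subtracting the first from the second: A + 2C = -3.
Subtracting the second from the third: A + 4C = -11.
Solving: C = -4, A = 5, then B = 8.
Therefore p_6 = 30 + 8 + (-4)·64 = -218.

-218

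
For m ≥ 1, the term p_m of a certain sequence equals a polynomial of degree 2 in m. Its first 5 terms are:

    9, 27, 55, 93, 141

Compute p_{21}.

2269

1st diffs: 18, 28, 38, 48.
2nd diffs: 10, 10, 10 (constant).
Newton forward-difference form: p_m = 9 + 18·C(m-1,1) + 10·C(m-1,2).
At m = 21: m-1 = 20, so p_{21} = 9 + 360 + 1900 = 2269.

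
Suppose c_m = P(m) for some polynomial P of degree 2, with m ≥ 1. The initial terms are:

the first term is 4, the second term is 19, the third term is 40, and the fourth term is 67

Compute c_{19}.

1st diffs: 15, 21, 27.
2nd diffs: 6, 6 (constant).
Newton forward-difference form: c_m = 4 + 15·C(m-1,1) + 6·C(m-1,2).
At m = 19: m-1 = 18, so c_{19} = 4 + 270 + 918 = 1192.

1192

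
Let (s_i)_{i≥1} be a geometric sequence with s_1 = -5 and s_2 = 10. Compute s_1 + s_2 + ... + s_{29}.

Common ratio r = -2.
s_i = (-5)·(-2)^(i-1).
S = (-5)·((-2)^29 - 1)/(-2 - 1) = (-5)·(-536870912 - 1)/(-3) = -894784855.

-894784855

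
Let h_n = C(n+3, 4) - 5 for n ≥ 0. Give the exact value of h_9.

490

C(12, 4) = 495, so h_9 = 490.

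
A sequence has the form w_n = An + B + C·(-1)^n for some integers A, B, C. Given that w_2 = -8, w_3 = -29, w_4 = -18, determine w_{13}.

Write the equations: 2A + B + C = -8; 3A + B - C = -29; 4A + B + C = -18.
Subtracting the first from the second: A - 2C = -21.
Subtracting the second from the third: A + 2C = 11.
Solving: C = 8, A = -5, then B = -6.
So w_n = -5·n + (-6) + 8·(-1)^n; at n=13 this is -79.

-79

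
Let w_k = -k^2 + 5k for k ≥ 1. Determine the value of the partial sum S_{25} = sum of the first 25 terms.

-3900

Over k = 1..25: Σk = 325, Σk² = 5525.
Total = (-1)·5525 + (5)·325 = -3900.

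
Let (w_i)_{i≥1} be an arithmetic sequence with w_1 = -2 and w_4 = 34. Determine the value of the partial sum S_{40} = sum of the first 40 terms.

9280

Common difference d = (34 - (-2)) / (4 - 1) = 12.
w_i = -2 + (i - 1)·12.
w_{40} = 466; S = 40·(-2 + 466)/2 = 9280.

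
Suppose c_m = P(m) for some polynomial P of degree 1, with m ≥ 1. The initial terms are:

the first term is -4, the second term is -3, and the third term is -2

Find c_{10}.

5

1st diffs: 1, 1 (constant).
So c_m = m - 5.
Evaluating at m = 10 gives c_{10} = 5.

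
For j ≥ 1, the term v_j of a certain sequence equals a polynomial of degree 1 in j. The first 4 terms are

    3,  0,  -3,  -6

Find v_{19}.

1st diffs: -3, -3, -3 (constant).
So v_j = -3j + 6.
Evaluating at j = 19 gives v_{19} = -51.

-51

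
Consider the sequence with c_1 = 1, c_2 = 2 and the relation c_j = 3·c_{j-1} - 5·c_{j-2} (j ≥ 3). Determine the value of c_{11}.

Iterate the recurrence:
c_3 = 1  c_4 = -7  c_5 = -26  c_6 = -43  c_7 = 1  c_8 = 218  c_9 = 649  c_{10} = 857  c_{11} = -674.

-674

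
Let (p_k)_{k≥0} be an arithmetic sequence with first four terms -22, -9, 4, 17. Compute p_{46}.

576

Common difference d = 13.
p_k = -22 + (k - 0)·13.
p_{46} = -22 + 46·13 = 576.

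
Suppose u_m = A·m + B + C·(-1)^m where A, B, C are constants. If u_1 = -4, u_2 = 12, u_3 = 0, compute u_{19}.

32

Plug in m = 1, 2, 3: A + B - C = -4; 2A + B + C = 12; 3A + B - C = 0.
Subtracting the first from the second: A + 2C = 16.
Subtracting the second from the third: A - 2C = -12.
Solving: C = 7, A = 2, then B = 1.
So u_m = 2·m + 1 + 7·(-1)^m; at m=19 this is 32.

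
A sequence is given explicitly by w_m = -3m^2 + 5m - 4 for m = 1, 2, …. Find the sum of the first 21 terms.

-8862

Over m = 1..21: Σm = 231, Σm² = 3311.
Total = (-3)·3311 + (5)·231 + (-4)·21 = -8862.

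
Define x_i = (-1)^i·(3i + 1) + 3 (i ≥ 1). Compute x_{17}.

(-1)^17 = -1; 3i + 1 at i=17 is 52; so x_{17} = -49.

-49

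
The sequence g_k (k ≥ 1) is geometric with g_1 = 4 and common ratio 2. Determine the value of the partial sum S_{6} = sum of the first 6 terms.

252

g_k = 4·2^(k-1).
S = 4·(2^6 - 1)/(2 - 1) = 4·(64 - 1)/(1) = 252.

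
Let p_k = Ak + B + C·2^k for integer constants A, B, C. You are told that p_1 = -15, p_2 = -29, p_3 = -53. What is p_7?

-669

The three given values yield: A + B + 2C = -15; 2A + B + 4C = -29; 3A + B + 8C = -53.
Subtracting the first from the second: A + 2C = -14.
Subtracting the second from the third: A + 4C = -24.
Solving: C = -5, A = -4, then B = -1.
Hence p_7 = -4·7 + (-1) + (-5)·128 = -669.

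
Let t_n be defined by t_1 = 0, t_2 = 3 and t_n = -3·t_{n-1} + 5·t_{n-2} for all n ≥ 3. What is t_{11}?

Applying the relation repeatedly:
t_3 = -9  t_4 = 42  t_5 = -171  t_6 = 723  t_7 = -3024  t_8 = 12687  t_9 = -53181  t_{10} = 222978  t_{11} = -934839.

-934839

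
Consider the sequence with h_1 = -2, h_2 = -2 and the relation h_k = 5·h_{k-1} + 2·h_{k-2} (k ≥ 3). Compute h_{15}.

-7969638686

Step forward from the initial values:
h_3 = -14; h_4 = -74; h_5 = -398; …; h_{12} = -51399914; h_{13} = -276134798; h_{14} = -1483473818; h_{15} = -7969638686.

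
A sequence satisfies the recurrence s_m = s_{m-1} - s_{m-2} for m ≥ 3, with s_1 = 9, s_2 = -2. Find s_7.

9

Step forward from the initial values:
s_3 = -11  s_4 = -9  s_5 = 2  s_6 = 11  s_7 = 9.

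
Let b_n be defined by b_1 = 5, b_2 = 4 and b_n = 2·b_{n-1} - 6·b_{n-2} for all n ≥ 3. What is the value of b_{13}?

56768

Step forward from the initial values:
b_3 = -22; b_4 = -68; b_5 = -4; …; b_{10} = -8384; b_{11} = 21920; b_{12} = 94144; b_{13} = 56768.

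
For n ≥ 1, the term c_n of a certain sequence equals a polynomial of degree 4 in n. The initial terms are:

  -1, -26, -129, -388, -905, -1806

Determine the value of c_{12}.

1st diffs: -25, -103, -259, -517, -901.
2nd diffs: -78, -156, -258, -384.
3rd diffs: -78, -102, -126.
4th diffs: -24, -24 (constant).
So c_n = -n^4 - 3n^3 + 4n^2 - n.
Evaluating at n = 12 gives c_{12} = -25356.

-25356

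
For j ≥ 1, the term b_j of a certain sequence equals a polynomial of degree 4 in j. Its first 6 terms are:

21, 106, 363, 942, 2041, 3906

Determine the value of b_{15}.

1st diffs: 85, 257, 579, 1099, 1865.
2nd diffs: 172, 322, 520, 766.
3rd diffs: 150, 198, 246.
4th diffs: 48, 48 (constant).
So b_j = 2j^4 + 5j^3 + 6j^2 + 2j + 6.
Evaluating at j = 15 gives b_{15} = 119511.

119511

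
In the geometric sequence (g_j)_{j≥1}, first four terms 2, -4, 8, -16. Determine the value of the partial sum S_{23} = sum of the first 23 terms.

5592406

Common ratio r = -2.
g_j = 2·(-2)^(j-1).
S = 2·((-2)^23 - 1)/(-2 - 1) = 2·(-8388608 - 1)/(-3) = 5592406.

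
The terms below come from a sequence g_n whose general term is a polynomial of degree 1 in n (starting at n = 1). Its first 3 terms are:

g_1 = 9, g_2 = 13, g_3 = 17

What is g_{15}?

1st diffs: 4, 4 (constant).
So g_n = 4n + 5.
Evaluating at n = 15 gives g_{15} = 65.

65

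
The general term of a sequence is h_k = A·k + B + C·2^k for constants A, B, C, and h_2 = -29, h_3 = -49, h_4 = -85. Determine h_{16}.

-262213

At k = 2, 3, 4: 2A + B + 4C = -29; 3A + B + 8C = -49; 4A + B + 16C = -85.
Subtracting the first from the second: A + 4C = -20.
Subtracting the second from the third: A + 8C = -36.
Solving: C = -4, A = -4, then B = -5.
Therefore h_{16} = -64 + (-5) + (-4)·65536 = -262213.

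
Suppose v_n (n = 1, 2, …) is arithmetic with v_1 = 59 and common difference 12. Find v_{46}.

599

v_n = 59 + (n - 1)·12.
v_{46} = 59 + 45·12 = 599.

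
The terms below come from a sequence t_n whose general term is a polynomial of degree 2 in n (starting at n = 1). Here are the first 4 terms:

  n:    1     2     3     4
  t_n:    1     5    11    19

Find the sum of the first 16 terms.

1616

1st diffs: 4, 6, 8.
2nd diffs: 2, 2 (constant).
Newton forward-difference form: t_n = 1 + 4·C(n-1,1) + 2·C(n-1,2).
Continuing: …, 29, 41, 55, 71, …, t_{16} = 271.
Summing n = 1..16 (16 terms) gives 1616.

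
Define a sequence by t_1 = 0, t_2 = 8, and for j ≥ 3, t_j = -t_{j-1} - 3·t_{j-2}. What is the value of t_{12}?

2024

Step forward from the initial values:
t_3 = -8; t_4 = -16; t_5 = 40; t_6 = 8; t_7 = -128; t_8 = 104; t_9 = 280; t_{10} = -592; t_{11} = -248; t_{12} = 2024.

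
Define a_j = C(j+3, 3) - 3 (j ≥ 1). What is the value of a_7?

C(10, 3) = 120, so a_7 = 117.

117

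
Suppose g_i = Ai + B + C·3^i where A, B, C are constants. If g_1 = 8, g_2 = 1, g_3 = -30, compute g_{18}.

Write the equations: A + B + 3C = 8; 2A + B + 9C = 1; 3A + B + 27C = -30.
Subtracting the first from the second: A + 6C = -7.
Subtracting the second from the third: A + 18C = -31.
Solving: C = -2, A = 5, then B = 9.
Hence g_{18} = 5·18 + 9 + (-2)·387420489 = -774840879.

-774840879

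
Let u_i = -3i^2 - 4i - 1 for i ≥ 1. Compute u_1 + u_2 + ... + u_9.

Over i = 1..9: Σi = 45, Σi² = 285.
Total = (-3)·285 + (-4)·45 + (-1)·9 = -1044.

-1044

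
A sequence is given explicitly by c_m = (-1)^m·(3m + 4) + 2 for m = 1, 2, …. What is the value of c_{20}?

66

(-1)^20 = 1; 3m + 4 at m=20 is 64; so c_{20} = 66.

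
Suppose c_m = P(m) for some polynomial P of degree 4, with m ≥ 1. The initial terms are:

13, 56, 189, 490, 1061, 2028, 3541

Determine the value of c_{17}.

98861

1st diffs: 43, 133, 301, 571, 967, 1513.
2nd diffs: 90, 168, 270, 396, 546.
3rd diffs: 78, 102, 126, 150.
4th diffs: 24, 24, 24 (constant).
Newton forward-difference form: c_m = 13 + 43·C(m-1,1) + 90·C(m-1,2) + 78·C(m-1,3) + 24·C(m-1,4).
At m = 17: m-1 = 16, so c_{17} = 13 + 688 + 10800 + 43680 + 43680 = 98861.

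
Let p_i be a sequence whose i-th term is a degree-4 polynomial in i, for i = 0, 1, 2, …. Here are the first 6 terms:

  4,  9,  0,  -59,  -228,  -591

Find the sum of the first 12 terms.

-39530

1st diffs: 5, -9, -59, -169, -363.
2nd diffs: -14, -50, -110, -194.
3rd diffs: -36, -60, -84.
4th diffs: -24, -24 (constant).
So p_i = -i^4 + 6i + 4.
Continuing: …, -1256, -2355, -4044, -6503, …, p_{11} = -14571.
Summing i = 0..11 (12 terms) gives -39530.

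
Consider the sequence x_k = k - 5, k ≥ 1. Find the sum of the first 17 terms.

Over k = 1..17: Σk = 153.
Total = (1)·153 + (-5)·17 = 68.

68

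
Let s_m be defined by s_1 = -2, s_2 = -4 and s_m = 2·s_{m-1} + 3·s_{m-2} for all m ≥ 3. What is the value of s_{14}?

Compute successive terms:
s_3 = -14;  s_4 = -40;  s_5 = -122;  …;  s_{11} = -88574;  s_{12} = -265720;  s_{13} = -797162;  s_{14} = -2391484.
(Characteristic roots are 3 and -1.)

-2391484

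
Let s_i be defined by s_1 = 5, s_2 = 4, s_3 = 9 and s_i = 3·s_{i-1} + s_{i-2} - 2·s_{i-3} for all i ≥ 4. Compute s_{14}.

1724384

s_4 = 21, s_5 = 64, s_6 = 195, …, s_{11} = 57056, s_{12} = 177723, s_{13} = 553591, s_{14} = 1724384.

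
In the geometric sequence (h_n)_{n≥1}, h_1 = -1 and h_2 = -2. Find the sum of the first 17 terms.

Common ratio r = 2.
h_n = (-1)·2^(n-1).
S = (-1)·(2^17 - 1)/(2 - 1) = (-1)·(131072 - 1)/(1) = -131071.

-131071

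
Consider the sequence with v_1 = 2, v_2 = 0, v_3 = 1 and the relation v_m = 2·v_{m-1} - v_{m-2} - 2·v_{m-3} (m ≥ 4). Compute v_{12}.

v_4 = -2; v_5 = -5; v_6 = -10; v_7 = -11; v_8 = -2; v_9 = 27; v_{10} = 78; v_{11} = 133; v_{12} = 134.

134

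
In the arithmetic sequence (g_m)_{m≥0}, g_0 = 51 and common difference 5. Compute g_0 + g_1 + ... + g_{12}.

g_m = 51 + (m - 0)·5.
g_{12} = 111; S = 13·(51 + 111)/2 = 1053.

1053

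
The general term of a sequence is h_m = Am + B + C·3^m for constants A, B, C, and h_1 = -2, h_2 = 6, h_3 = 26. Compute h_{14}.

Plug in m = 1, 2, 3: A + B + 3C = -2; 2A + B + 9C = 6; 3A + B + 27C = 26.
Subtracting the first from the second: A + 6C = 8.
Subtracting the second from the third: A + 18C = 20.
Solving: C = 1, A = 2, then B = -7.
Therefore h_{14} = 28 + (-7) + 1·4782969 = 4782990.

4782990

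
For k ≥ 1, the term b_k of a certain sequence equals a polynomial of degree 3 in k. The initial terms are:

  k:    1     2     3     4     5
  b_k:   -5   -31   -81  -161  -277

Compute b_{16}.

1st diffs: -26, -50, -80, -116.
2nd diffs: -24, -30, -36.
3rd diffs: -6, -6 (constant).
So b_k = -k^3 - 6k^2 - k + 3.
Evaluating at k = 16 gives b_{16} = -5645.

-5645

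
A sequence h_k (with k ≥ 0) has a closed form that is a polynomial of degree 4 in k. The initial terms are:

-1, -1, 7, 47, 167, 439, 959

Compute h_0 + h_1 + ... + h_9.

12038

1st diffs: 0, 8, 40, 120, 272, 520.
2nd diffs: 8, 32, 80, 152, 248.
3rd diffs: 24, 48, 72, 96.
4th diffs: 24, 24, 24 (constant).
Newton forward-difference form: h_k = -1 + 8·C(k,2) + 24·C(k,3) + 24·C(k,4).
Continuing: 1847, 3247, 5327.
Summing k = 0..9 (10 terms) gives 12038.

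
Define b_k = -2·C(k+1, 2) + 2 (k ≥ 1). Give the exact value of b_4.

C(5, 2) = 10, so b_4 = -18.

-18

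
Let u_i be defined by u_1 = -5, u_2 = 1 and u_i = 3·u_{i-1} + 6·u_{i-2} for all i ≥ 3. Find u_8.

Iterate the recurrence:
u_3 = -27;  u_4 = -75;  u_5 = -387;  u_6 = -1611;  u_7 = -7155;  u_8 = -31131.

-31131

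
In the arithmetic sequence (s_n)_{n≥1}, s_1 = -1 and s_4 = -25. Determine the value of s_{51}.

-401

Common difference d = (-25 - (-1)) / (4 - 1) = -8.
s_n = -1 + (n - 1)·(-8).
s_{51} = -1 + 50·(-8) = -401.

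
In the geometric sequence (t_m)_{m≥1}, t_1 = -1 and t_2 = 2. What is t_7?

Common ratio r = -2.
t_m = (-1)·(-2)^(m-1).
t_7 = (-1)·(-2)^6 = -64.

-64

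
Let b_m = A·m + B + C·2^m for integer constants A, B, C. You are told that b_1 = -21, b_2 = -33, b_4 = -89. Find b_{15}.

At m = 1, 2, 4: A + B + 2C = -21; 2A + B + 4C = -33; 4A + B + 16C = -89.
Subtracting the first from the second: A + 2C = -12.
Subtracting the second from the third: 2A + 12C = -56.
Solving: C = -4, A = -4, then B = -9.
So b_m = -4·m + (-9) + (-4)·2^m; at m=15 this is -131141.

-131141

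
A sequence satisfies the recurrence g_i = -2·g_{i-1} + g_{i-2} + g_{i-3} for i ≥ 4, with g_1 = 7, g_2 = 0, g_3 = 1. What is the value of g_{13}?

-6792

Step forward from the initial values:
g_4 = 5, g_5 = -9, g_6 = 24, g_7 = -52, g_8 = 119, g_9 = -266, g_{10} = 599, g_{11} = -1345, g_{12} = 3023, g_{13} = -6792.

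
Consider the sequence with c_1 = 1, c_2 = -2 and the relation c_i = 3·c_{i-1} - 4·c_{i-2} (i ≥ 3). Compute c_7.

Applying the relation repeatedly:
c_3 = -10; c_4 = -22; c_5 = -26; c_6 = 10; c_7 = 134.

134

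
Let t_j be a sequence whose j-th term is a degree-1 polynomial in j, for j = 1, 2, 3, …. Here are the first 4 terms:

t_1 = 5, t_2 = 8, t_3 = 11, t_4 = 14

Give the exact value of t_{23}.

71

1st diffs: 3, 3, 3 (constant).
So t_j = 3j + 2.
Evaluating at j = 23 gives t_{23} = 71.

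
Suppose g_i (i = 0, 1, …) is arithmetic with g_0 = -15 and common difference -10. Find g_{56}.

g_i = -15 + (i - 0)·(-10).
g_{56} = -15 + 56·(-10) = -575.

-575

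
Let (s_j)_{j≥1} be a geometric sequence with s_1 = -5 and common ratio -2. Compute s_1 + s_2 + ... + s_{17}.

-218455

s_j = (-5)·(-2)^(j-1).
S = (-5)·((-2)^17 - 1)/(-2 - 1) = (-5)·(-131072 - 1)/(-3) = -218455.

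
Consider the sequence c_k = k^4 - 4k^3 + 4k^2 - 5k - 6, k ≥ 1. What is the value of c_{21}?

159090

c_{21} = 1·21^4 - 4·21^3 + 4·21^2 - 5·21 - 6 = 159090.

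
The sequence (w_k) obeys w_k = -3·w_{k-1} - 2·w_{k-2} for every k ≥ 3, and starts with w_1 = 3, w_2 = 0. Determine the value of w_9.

-762

Compute successive terms:
w_3 = -6  w_4 = 18  w_5 = -42  w_6 = 90  w_7 = -186  w_8 = 378  w_9 = -762.
(Characteristic roots are -1 and -2.)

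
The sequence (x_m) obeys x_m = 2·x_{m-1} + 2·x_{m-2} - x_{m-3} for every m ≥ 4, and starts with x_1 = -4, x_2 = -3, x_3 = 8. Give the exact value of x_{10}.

Compute successive terms:
x_4 = 14; x_5 = 47; x_6 = 114; x_7 = 308; x_8 = 797; x_9 = 2096; x_{10} = 5478.

5478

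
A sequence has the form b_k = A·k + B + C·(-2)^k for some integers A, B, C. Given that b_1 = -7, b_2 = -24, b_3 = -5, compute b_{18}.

-524384

Plug in k = 1, 2, 3: A + B - 2C = -7; 2A + B + 4C = -24; 3A + B - 8C = -5.
Subtracting the first from the second: A + 6C = -17.
Subtracting the second from the third: A - 12C = 19.
Solving: C = -2, A = -5, then B = -6.
Therefore b_{18} = -90 + (-6) + (-2)·262144 = -524384.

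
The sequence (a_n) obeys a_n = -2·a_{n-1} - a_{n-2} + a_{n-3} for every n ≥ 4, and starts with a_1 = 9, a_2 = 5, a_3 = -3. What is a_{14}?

Iterate the recurrence:
a_4 = 10;  a_5 = -12;  a_6 = 11;  …;  a_{11} = 102;  a_{12} = -56;  a_{13} = -81;  a_{14} = 320.

320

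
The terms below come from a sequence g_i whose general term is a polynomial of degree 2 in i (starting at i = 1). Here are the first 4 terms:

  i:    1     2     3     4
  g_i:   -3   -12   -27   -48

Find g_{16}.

-768

1st diffs: -9, -15, -21.
2nd diffs: -6, -6 (constant).
Newton forward-difference form: g_i = -3 + (-9)·C(i-1,1) + (-6)·C(i-1,2).
At i = 16: i-1 = 15, so g_{16} = -3 - 135 - 630 = -768.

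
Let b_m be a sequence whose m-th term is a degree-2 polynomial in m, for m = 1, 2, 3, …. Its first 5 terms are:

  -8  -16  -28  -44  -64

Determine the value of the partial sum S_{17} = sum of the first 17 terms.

1st diffs: -8, -12, -16, -20.
2nd diffs: -4, -4, -4 (constant).
Newton forward-difference form: b_m = -8 + (-8)·C(m-1,1) + (-4)·C(m-1,2).
Continuing: …, -88, -116, -148, -184, …, b_{17} = -616.
Summing m = 1..17 (17 terms) gives -3944.

-3944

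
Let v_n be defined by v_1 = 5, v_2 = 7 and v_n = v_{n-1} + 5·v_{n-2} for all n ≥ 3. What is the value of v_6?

562

Applying the relation repeatedly:
v_3 = 32; v_4 = 67; v_5 = 227; v_6 = 562.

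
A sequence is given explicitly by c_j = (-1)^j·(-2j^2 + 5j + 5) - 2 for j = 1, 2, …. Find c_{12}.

(-1)^12 = 1; -2j^2 + 5j + 5 at j=12 is -223; so c_{12} = -225.

-225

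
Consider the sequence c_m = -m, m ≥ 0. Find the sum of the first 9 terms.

-36

Over m = 0..8: Σm = 36.
Total = (-1)·36 = -36.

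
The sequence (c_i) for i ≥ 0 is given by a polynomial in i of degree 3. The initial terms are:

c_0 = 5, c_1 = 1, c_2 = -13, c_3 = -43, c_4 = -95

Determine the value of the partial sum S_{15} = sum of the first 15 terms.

1st diffs: -4, -14, -30, -52.
2nd diffs: -10, -16, -22.
3rd diffs: -6, -6 (constant).
Newton forward-difference form: c_i = 5 + (-4)·C(i,1) + (-10)·C(i,2) + (-6)·C(i,3).
Continuing: …, -175, -289, -443, -643, …, c_{14} = -3145.
Summing i = 0..14 (15 terms) gives -13085.

-13085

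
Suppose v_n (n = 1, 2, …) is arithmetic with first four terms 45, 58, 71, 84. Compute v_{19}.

279

Common difference d = 13.
v_n = 45 + (n - 1)·13.
v_{19} = 45 + 18·13 = 279.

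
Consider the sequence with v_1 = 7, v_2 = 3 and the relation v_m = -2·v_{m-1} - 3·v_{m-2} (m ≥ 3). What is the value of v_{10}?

1395

Step forward from the initial values:
v_3 = -27; v_4 = 45; v_5 = -9; v_6 = -117; v_7 = 261; v_8 = -171; v_9 = -441; v_{10} = 1395.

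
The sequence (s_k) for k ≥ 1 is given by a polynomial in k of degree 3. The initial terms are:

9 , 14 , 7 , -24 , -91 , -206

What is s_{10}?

1st diffs: 5, -7, -31, -67, -115.
2nd diffs: -12, -24, -36, -48.
3rd diffs: -12, -12, -12 (constant).
Newton forward-difference form: s_k = 9 + 5·C(k-1,1) + (-12)·C(k-1,2) + (-12)·C(k-1,3).
At k = 10: k-1 = 9, so s_{10} = 9 + 45 - 432 - 1008 = -1386.

-1386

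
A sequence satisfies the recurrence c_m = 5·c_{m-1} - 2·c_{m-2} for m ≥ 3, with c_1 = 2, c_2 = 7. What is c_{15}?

2507986499

Iterate the recurrence:
c_3 = 31  c_4 = 141  c_5 = 643  …  c_{12} = 26423301  c_{13} = 120531283  c_{14} = 549809813  c_{15} = 2507986499.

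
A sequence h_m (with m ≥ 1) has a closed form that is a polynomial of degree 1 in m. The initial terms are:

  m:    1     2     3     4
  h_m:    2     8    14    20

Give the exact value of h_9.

1st diffs: 6, 6, 6 (constant).
So h_m = 6m - 4.
Evaluating at m = 9 gives h_9 = 50.

50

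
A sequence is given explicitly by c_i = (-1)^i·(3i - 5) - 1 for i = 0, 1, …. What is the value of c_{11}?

(-1)^11 = -1; 3i - 5 at i=11 is 28; so c_{11} = -29.

-29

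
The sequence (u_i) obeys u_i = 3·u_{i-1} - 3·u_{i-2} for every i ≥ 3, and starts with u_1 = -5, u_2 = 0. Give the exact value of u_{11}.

Step forward from the initial values:
u_3 = 15  u_4 = 45  u_5 = 90  u_6 = 135  u_7 = 135  u_8 = 0  u_9 = -405  u_{10} = -1215  u_{11} = -2430.

-2430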